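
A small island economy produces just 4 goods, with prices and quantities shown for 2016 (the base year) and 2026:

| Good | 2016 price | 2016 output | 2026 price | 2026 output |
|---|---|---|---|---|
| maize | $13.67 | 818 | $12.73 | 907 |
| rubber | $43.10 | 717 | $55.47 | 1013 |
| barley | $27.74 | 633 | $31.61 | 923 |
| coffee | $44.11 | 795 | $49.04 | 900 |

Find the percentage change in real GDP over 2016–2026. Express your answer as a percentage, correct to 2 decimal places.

Real GDP 2016 = Nominal GDP 2016 = 13.67·818 + 43.10·717 + 27.74·633 + 44.11·795 = 94711.63.
Real GDP 2026 (at 2016 prices) = 13.67·907 + 43.10·1013 + 27.74·923 + 44.11·900 = 121362.01.
Real growth = 121362.01/94711.63 − 1 = 0.2814.

28.14%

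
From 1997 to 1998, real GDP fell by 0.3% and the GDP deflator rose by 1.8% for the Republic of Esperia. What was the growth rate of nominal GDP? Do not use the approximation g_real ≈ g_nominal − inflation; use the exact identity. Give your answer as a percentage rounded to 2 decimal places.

1.49%

(1 + g_nom) = (1 + g_real)(1 + π) = 0.9970 × 1.0180 = 1.01495.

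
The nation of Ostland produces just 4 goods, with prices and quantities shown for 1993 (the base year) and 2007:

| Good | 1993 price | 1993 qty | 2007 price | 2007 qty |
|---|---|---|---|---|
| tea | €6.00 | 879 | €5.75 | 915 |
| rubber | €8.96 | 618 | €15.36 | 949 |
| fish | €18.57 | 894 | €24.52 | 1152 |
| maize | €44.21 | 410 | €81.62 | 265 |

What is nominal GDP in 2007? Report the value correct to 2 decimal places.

Nominal GDP 2007 = Σ (p_2007 × q_2007) = 5.75·915 + 15.36·949 + 24.52·1152 + 81.62·265 = 69714.23.

€69714.23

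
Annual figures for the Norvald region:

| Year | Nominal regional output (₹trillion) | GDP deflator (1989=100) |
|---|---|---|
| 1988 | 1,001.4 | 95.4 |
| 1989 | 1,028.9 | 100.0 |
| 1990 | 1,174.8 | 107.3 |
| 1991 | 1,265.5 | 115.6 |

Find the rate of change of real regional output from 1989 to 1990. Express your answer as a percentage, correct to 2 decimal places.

Real regional output 1989 = 1028.9/1.000 = 1028.90.
Real regional output 1990 = 1174.8/1.073 = 1094.87.
Change = 1094.87/1028.90 − 1 = 0.0641.

6.41%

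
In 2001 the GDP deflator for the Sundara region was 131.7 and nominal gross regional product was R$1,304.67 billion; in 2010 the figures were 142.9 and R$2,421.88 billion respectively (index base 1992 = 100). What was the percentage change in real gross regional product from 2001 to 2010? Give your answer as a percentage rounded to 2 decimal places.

Real gross regional product 2001 = 1304.67 / 1.317 = 990.64.
Real gross regional product 2010 = 2421.88 / 1.429 = 1694.81.
Real growth = 1694.81 / 990.64 − 1 = 0.7108.

71.08%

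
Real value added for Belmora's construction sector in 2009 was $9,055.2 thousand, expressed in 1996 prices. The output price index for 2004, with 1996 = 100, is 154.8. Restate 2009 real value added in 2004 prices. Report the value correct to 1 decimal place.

Real value added in 2004 prices = Real value added in 1996 prices × (P_2004/P_1996) = 9055.2 × 1.548 = 14017.45.

$14,017.4 thousand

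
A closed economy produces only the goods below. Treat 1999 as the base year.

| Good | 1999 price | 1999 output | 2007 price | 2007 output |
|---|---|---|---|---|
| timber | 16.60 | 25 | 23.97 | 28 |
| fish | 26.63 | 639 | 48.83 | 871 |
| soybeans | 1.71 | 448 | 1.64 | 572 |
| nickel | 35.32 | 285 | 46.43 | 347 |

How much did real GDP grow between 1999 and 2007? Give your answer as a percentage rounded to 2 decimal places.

30.53%

Real GDP 1999 = Nominal GDP 1999 = 16.60·25 + 26.63·639 + 1.71·448 + 35.32·285 = 28263.85.
Real GDP 2007 (at 1999 prices) = 16.60·28 + 26.63·871 + 1.71·572 + 35.32·347 = 36893.69.
Real growth = 36893.69/28263.85 − 1 = 0.3053.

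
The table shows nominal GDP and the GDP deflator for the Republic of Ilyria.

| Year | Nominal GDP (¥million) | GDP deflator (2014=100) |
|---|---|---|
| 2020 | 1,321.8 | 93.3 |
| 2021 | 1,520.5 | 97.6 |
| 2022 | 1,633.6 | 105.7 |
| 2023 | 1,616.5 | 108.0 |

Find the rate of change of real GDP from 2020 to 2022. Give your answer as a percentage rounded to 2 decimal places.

9.09%

Real GDP 2020 = 1321.8/0.933 = 1416.72.
Real GDP 2022 = 1633.6/1.057 = 1545.51.
Change = 1545.51/1416.72 − 1 = 0.0909.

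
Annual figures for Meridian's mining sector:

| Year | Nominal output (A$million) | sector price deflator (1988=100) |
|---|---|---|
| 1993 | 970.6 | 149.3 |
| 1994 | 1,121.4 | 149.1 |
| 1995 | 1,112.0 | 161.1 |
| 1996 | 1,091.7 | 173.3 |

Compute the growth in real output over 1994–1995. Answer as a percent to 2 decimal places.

Real output 1994 = 1121.4/1.491 = 752.11.
Real output 1995 = 1112.0/1.611 = 690.25.
Change = 690.25/752.11 − 1 = -0.0822.

-8.22%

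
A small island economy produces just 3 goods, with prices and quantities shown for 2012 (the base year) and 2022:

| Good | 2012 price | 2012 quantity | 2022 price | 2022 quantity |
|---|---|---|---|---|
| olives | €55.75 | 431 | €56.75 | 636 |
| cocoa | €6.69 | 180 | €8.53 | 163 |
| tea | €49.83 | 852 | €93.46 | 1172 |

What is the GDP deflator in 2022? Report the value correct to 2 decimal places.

Nominal GDP 2022 = 56.75·636 + 8.53·163 + 93.46·1172 = 147018.51.
Real GDP 2022 (at 2012 prices) = 55.75·636 + 6.69·163 + 49.83·1172 = 94948.23.
Deflator = Nominal/Real × 100 = 147018.51/94948.23 × 100 = 154.841.

154.84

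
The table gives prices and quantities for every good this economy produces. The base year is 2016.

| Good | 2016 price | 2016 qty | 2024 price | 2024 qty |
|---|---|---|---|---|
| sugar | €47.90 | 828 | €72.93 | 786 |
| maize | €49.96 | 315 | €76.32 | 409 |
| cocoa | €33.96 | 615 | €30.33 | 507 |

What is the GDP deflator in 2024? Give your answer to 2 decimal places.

138.00

Nominal GDP 2024 = 72.93·786 + 76.32·409 + 30.33·507 = 103915.17.
Real GDP 2024 (at 2016 prices) = 47.90·786 + 49.96·409 + 33.96·507 = 75300.76.
Deflator = Nominal/Real × 100 = 103915.17/75300.76 × 100 = 138.000.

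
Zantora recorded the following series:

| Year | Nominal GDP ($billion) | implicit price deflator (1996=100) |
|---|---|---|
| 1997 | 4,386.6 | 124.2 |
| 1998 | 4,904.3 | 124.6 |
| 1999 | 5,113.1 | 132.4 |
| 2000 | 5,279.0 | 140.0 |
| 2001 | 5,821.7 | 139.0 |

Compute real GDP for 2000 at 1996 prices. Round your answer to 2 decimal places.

Real GDP 2000 = 5279.0 / 1.400 = 3770.71.

$3,770.71 billion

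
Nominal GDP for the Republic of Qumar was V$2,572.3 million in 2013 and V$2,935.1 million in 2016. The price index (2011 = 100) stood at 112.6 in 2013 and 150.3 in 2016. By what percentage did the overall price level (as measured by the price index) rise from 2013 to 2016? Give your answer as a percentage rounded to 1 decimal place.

33.5%

Price-level change = 150.3 / 112.6 − 1 = 0.3348.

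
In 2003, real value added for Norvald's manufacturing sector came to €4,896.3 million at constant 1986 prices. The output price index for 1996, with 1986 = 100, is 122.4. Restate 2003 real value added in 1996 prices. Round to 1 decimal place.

Real value added in 1996 prices = Real value added in 1986 prices × (P_1996/P_1986) = 4896.3 × 1.224 = 5993.07.

€5,993.1 million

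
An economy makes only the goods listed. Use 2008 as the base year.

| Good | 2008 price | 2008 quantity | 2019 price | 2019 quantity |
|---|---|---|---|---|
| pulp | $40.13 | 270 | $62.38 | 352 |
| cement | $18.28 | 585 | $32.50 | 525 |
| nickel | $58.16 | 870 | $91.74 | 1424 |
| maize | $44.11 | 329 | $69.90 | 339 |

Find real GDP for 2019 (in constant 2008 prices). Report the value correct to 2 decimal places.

$121495.89

Real GDP 2019 = Σ (p_2008 × q_2019) = 40.13·352 + 18.28·525 + 58.16·1424 + 44.11·339 = 121495.89.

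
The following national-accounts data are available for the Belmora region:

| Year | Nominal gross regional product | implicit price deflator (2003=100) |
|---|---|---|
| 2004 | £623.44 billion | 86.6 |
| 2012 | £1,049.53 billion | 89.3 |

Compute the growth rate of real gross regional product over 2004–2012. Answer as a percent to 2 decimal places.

Deflate each year: 2004 → 623.44/0.866 = 719.91; 2012 → 1049.53/0.893 = 1175.29.
So real gross regional product changed by 1175.29/719.91 − 1 = 0.6326, i.e. 63.26%.

63.26%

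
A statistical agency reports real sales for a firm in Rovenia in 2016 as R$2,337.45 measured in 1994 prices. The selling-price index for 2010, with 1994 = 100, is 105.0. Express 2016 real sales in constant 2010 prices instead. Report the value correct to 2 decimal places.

R$2,454.32

Real sales in 2010 prices = Real sales in 1994 prices × (P_2010/P_1994) = 2337.45 × 1.050 = 2454.32.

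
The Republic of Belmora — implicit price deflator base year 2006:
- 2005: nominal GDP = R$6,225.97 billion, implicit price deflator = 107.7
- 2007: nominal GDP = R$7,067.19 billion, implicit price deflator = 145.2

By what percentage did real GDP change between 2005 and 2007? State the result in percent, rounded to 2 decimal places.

-15.80%

Real GDP 2005 = 6225.97 / 1.077 = 5780.84.
Real GDP 2007 = 7067.19 / 1.452 = 4867.21.
Real growth = 4867.21 / 5780.84 − 1 = -0.1580.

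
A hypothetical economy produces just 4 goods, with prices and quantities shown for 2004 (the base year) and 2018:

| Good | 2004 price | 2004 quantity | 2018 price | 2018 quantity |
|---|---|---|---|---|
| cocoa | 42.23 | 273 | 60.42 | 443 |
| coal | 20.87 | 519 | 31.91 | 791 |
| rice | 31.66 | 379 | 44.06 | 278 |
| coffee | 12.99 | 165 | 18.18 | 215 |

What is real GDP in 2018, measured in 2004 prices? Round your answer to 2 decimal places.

Real GDP 2018 = Σ (p_2004 × q_2018) = 42.23·443 + 20.87·791 + 31.66·278 + 12.99·215 = 46810.39.

46810.39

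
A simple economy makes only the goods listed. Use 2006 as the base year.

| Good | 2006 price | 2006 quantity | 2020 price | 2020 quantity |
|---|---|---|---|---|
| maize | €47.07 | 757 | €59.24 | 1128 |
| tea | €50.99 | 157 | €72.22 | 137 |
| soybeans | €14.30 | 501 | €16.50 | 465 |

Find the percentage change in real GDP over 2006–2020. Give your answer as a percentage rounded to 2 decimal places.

31.35%

Real GDP 2006 = Nominal GDP 2006 = 47.07·757 + 50.99·157 + 14.30·501 = 50801.72.
Real GDP 2020 (at 2006 prices) = 47.07·1128 + 50.99·137 + 14.30·465 = 66730.09.
Real growth = 66730.09/50801.72 − 1 = 0.3135.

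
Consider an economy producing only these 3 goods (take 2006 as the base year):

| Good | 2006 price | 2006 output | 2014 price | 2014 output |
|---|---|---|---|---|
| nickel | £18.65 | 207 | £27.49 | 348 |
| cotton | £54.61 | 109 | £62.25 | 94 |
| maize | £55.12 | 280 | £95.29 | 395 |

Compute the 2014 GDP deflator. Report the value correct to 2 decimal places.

Nominal GDP 2014 = 27.49·348 + 62.25·94 + 95.29·395 = 53057.57.
Real GDP 2014 (at 2006 prices) = 18.65·348 + 54.61·94 + 55.12·395 = 33395.94.
Deflator = Nominal/Real × 100 = 53057.57/33395.94 × 100 = 158.874.

158.87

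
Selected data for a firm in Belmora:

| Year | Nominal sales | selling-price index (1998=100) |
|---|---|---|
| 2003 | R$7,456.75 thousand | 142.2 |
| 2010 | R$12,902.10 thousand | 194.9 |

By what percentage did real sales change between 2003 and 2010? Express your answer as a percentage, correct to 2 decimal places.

26.24%

Deflate each year: 2003 → 7456.75/1.422 = 5243.85; 2010 → 12902.10/1.949 = 6619.86.
So real sales changed by 6619.86/5243.85 − 1 = 0.2624, i.e. 26.24%.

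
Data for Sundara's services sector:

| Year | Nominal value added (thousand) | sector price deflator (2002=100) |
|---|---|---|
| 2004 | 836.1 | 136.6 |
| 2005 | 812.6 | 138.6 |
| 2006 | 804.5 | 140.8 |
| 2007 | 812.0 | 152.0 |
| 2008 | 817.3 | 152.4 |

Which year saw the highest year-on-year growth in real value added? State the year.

2008

2005: real = 812.6/1.386 = 586.29; growth vs 2004 (612.08) = -4.21%.
2006: real = 804.5/1.408 = 571.38; growth vs 2005 (586.29) = -2.54%.
2007: real = 812.0/1.520 = 534.21; growth vs 2006 (571.38) = -6.51%.
2008: real = 817.3/1.524 = 536.29; growth vs 2007 (534.21) = 0.39%.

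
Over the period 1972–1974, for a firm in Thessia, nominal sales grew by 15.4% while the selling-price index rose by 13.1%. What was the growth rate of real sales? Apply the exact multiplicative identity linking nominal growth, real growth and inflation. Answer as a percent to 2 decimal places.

(1 + g_nom) = (1 + g_real)(1 + π), so g_real = 1.1540 / 1.1310 − 1 = 0.02034.

2.03%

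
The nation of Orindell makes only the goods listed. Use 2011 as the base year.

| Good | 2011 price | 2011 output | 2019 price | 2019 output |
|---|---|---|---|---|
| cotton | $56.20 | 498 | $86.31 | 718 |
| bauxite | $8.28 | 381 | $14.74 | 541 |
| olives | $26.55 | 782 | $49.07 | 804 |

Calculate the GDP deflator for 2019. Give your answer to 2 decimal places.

Nominal GDP 2019 = 86.31·718 + 14.74·541 + 49.07·804 = 109397.20.
Real GDP 2019 (at 2011 prices) = 56.20·718 + 8.28·541 + 26.55·804 = 66177.28.
Deflator = Nominal/Real × 100 = 109397.20/66177.28 × 100 = 165.309.

165.31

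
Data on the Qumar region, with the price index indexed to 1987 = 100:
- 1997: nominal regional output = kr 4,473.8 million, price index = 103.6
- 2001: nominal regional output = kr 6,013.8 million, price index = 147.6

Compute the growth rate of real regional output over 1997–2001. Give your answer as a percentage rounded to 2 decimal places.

Real regional output 1997 = 4473.8 / 1.036 = 4318.34.
Real regional output 2001 = 6013.8 / 1.476 = 4074.39.
Real growth = 4074.39 / 4318.34 − 1 = -0.0565.

-5.65%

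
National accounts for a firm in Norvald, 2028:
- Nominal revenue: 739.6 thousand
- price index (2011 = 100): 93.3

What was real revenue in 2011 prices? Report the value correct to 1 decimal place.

792.7 thousand

Real revenue = Nominal / (price index/100) = 739.6 / 0.933 = 792.71.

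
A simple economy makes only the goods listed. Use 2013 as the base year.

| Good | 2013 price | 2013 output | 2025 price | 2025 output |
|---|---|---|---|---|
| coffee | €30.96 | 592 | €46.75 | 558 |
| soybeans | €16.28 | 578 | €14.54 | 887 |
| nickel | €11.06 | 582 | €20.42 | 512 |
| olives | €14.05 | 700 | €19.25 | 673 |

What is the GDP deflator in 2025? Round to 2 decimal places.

133.22

Nominal GDP 2025 = 46.75·558 + 14.54·887 + 20.42·512 + 19.25·673 = 62393.77.
Real GDP 2025 (at 2013 prices) = 30.96·558 + 16.28·887 + 11.06·512 + 14.05·673 = 46834.41.
Deflator = Nominal/Real × 100 = 62393.77/46834.41 × 100 = 133.222.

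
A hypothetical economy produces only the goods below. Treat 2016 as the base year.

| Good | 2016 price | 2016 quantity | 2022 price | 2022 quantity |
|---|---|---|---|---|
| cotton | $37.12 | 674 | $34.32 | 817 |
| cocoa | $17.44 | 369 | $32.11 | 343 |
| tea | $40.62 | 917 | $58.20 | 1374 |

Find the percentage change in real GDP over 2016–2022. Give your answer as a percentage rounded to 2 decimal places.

Real GDP 2016 = Nominal GDP 2016 = 37.12·674 + 17.44·369 + 40.62·917 = 68702.78.
Real GDP 2022 (at 2016 prices) = 37.12·817 + 17.44·343 + 40.62·1374 = 92120.84.
Real growth = 92120.84/68702.78 − 1 = 0.3409.

34.09%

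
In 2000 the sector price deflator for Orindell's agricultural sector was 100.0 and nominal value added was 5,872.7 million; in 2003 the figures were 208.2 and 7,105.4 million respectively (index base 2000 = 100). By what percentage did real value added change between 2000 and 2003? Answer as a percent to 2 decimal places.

-41.89%

Deflate each year: 2000 → 5872.7/1.000 = 5872.70; 2003 → 7105.4/2.082 = 3412.78.
So real value added changed by 3412.78/5872.70 − 1 = -0.4189, i.e. -41.89%.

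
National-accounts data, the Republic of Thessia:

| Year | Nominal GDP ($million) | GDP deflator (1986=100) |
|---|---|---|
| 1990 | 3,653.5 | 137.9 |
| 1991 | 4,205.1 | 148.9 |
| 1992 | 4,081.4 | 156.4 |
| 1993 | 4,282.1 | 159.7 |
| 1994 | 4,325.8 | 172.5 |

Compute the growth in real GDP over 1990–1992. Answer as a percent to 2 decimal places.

Real GDP 1990 = 3653.5/1.379 = 2649.38.
Real GDP 1992 = 4081.4/1.564 = 2609.59.
Change = 2609.59/2649.38 − 1 = -0.0150.

-1.50%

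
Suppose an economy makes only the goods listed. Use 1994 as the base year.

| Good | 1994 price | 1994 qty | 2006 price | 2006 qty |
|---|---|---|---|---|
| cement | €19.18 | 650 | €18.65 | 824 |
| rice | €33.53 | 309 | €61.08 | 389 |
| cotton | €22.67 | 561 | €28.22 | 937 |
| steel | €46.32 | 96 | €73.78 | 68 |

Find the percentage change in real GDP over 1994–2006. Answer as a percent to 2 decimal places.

Real GDP 1994 = Nominal GDP 1994 = 19.18·650 + 33.53·309 + 22.67·561 + 46.32·96 = 39992.36.
Real GDP 2006 (at 1994 prices) = 19.18·824 + 33.53·389 + 22.67·937 + 46.32·68 = 53239.04.
Real growth = 53239.04/39992.36 − 1 = 0.3312.

33.12%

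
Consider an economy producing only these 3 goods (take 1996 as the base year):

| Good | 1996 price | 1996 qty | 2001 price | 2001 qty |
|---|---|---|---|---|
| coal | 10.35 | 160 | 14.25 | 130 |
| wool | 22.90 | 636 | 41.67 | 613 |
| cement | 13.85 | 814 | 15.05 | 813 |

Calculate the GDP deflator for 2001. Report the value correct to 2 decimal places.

Nominal GDP 2001 = 14.25·130 + 41.67·613 + 15.05·813 = 39631.86.
Real GDP 2001 (at 1996 prices) = 10.35·130 + 22.90·613 + 13.85·813 = 26643.25.
Deflator = Nominal/Real × 100 = 39631.86/26643.25 × 100 = 148.750.

148.75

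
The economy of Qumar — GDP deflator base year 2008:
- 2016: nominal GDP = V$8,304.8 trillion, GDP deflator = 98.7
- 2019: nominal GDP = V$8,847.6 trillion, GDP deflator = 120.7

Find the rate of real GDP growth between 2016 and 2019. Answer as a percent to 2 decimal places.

Real GDP 2016 = 8304.8 / 0.987 = 8414.18.
Real GDP 2019 = 8847.6 / 1.207 = 7330.24.
Real growth = 7330.24 / 8414.18 − 1 = -0.1288.

-12.88%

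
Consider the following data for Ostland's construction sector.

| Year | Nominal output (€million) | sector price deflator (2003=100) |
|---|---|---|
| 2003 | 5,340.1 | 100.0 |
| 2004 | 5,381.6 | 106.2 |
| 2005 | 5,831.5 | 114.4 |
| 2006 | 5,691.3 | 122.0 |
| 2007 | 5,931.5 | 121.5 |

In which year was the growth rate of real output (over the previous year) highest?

2004: real = 5381.6/1.062 = 5067.42; growth vs 2003 (5340.10) = -5.11%.
2005: real = 5831.5/1.144 = 5097.47; growth vs 2004 (5067.42) = 0.59%.
2006: real = 5691.3/1.220 = 4665.00; growth vs 2005 (5097.47) = -8.48%.
2007: real = 5931.5/1.215 = 4881.89; growth vs 2006 (4665.00) = 4.65%.

2007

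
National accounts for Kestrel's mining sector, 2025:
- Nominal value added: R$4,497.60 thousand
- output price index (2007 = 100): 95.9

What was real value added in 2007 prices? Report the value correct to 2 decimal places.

R$4,689.89 thousand

Real value added = Nominal / (output price index/100) = 4497.60 / 0.959 = 4689.89.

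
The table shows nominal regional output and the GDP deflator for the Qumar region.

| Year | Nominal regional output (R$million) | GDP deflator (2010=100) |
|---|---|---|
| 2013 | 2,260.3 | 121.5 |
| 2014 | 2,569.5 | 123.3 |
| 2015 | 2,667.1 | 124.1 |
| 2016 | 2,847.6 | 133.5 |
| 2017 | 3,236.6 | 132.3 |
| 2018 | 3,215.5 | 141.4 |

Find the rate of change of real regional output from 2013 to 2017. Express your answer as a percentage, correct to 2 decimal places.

Real regional output 2013 = 2260.3/1.215 = 1860.33.
Real regional output 2017 = 3236.6/1.323 = 2446.41.
Change = 2446.41/1860.33 − 1 = 0.3150.

31.50%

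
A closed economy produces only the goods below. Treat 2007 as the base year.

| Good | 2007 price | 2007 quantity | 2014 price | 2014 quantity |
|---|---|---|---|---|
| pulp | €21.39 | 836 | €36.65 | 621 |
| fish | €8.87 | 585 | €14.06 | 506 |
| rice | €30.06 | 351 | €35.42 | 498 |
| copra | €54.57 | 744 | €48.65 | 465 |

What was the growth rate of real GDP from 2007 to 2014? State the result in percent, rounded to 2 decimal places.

Real GDP 2007 = Nominal GDP 2007 = 21.39·836 + 8.87·585 + 30.06·351 + 54.57·744 = 74222.13.
Real GDP 2014 (at 2007 prices) = 21.39·621 + 8.87·506 + 30.06·498 + 54.57·465 = 58116.34.
Real growth = 58116.34/74222.13 − 1 = -0.2170.

-21.70%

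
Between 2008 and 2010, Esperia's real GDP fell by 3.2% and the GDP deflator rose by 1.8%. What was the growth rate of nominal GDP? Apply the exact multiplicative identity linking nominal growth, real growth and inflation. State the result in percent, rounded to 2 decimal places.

-1.46%

(1 + g_nom) = (1 + g_real)(1 + π) = 0.9680 × 1.0180 = 0.98542.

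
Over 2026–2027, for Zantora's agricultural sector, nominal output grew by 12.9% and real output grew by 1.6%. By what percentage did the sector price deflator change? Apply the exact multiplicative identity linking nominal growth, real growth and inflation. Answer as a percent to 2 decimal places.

11.12%

(1 + g_nom) = (1 + g_real)(1 + π), so π = 1.1290 / 1.0160 − 1 = 0.11122.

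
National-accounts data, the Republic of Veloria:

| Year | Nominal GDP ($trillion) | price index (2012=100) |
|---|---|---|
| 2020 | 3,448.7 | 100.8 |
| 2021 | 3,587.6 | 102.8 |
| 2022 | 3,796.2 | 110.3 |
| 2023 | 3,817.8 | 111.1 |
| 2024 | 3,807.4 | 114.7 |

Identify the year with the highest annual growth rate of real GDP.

2021

2021: real = 3587.6/1.028 = 3489.88; growth vs 2020 (3421.33) = 2.00%.
2022: real = 3796.2/1.103 = 3441.70; growth vs 2021 (3489.88) = -1.38%.
2023: real = 3817.8/1.111 = 3436.36; growth vs 2022 (3441.70) = -0.16%.
2024: real = 3807.4/1.147 = 3319.44; growth vs 2023 (3436.36) = -3.40%.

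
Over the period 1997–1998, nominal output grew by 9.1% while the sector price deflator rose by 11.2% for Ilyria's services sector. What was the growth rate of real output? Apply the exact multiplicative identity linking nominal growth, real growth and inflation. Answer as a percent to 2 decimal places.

(1 + g_nom) = (1 + g_real)(1 + π), so g_real = 1.0910 / 1.1120 − 1 = -0.01888.

-1.89%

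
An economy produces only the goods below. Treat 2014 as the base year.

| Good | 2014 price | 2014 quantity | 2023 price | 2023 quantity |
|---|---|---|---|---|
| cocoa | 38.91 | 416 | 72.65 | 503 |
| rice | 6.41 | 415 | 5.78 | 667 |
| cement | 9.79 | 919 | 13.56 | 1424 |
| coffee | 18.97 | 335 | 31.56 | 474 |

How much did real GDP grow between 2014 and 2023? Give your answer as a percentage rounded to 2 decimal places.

Real GDP 2014 = Nominal GDP 2014 = 38.91·416 + 6.41·415 + 9.79·919 + 18.97·335 = 34198.67.
Real GDP 2023 (at 2014 prices) = 38.91·503 + 6.41·667 + 9.79·1424 + 18.97·474 = 46779.94.
Real growth = 46779.94/34198.67 − 1 = 0.3679.

36.79%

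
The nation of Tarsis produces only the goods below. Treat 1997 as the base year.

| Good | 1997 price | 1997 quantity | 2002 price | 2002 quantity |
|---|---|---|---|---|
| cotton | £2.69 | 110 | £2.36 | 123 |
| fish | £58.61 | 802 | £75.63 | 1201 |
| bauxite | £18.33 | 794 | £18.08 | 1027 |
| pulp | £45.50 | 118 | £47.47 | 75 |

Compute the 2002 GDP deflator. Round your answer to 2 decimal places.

121.83

Nominal GDP 2002 = 2.36·123 + 75.63·1201 + 18.08·1027 + 47.47·75 = 113250.32.
Real GDP 2002 (at 1997 prices) = 2.69·123 + 58.61·1201 + 18.33·1027 + 45.50·75 = 92958.89.
Deflator = Nominal/Real × 100 = 113250.32/92958.89 × 100 = 121.828.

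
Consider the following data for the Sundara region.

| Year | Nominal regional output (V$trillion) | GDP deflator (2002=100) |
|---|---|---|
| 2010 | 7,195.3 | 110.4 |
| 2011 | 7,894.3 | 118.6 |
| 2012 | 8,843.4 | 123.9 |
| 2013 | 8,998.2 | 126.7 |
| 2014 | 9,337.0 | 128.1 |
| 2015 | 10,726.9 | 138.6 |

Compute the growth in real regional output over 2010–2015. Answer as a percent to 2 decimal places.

Real regional output 2010 = 7195.3/1.104 = 6517.48.
Real regional output 2015 = 10726.9/1.386 = 7739.47.
Change = 7739.47/6517.48 − 1 = 0.1875.

18.75%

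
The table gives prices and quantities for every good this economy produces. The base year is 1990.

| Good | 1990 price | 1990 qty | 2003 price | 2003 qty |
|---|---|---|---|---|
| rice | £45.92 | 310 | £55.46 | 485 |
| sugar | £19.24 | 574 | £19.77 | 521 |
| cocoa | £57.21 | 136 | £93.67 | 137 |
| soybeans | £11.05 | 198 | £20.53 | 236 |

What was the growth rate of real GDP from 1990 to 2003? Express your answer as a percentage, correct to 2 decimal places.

Real GDP 1990 = Nominal GDP 1990 = 45.92·310 + 19.24·574 + 57.21·136 + 11.05·198 = 35247.42.
Real GDP 2003 (at 1990 prices) = 45.92·485 + 19.24·521 + 57.21·137 + 11.05·236 = 42740.81.
Real growth = 42740.81/35247.42 − 1 = 0.2126.

21.26%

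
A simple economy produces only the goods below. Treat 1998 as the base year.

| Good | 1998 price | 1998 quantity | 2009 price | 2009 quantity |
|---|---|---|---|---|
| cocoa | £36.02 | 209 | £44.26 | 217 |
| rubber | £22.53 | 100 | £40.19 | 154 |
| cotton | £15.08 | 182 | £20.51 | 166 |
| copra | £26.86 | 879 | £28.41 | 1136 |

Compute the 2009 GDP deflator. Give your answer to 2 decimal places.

116.18

Nominal GDP 2009 = 44.26·217 + 40.19·154 + 20.51·166 + 28.41·1136 = 51472.10.
Real GDP 2009 (at 1998 prices) = 36.02·217 + 22.53·154 + 15.08·166 + 26.86·1136 = 44302.20.
Deflator = Nominal/Real × 100 = 51472.10/44302.20 × 100 = 116.184.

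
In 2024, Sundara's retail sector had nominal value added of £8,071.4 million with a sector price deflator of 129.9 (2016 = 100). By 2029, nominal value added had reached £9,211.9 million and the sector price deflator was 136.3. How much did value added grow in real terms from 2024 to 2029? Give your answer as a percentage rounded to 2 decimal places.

Deflate each year: 2024 → 8071.4/1.299 = 6213.55; 2029 → 9211.9/1.363 = 6758.55.
So real value added changed by 6758.55/6213.55 − 1 = 0.0877, i.e. 8.77%.

8.77%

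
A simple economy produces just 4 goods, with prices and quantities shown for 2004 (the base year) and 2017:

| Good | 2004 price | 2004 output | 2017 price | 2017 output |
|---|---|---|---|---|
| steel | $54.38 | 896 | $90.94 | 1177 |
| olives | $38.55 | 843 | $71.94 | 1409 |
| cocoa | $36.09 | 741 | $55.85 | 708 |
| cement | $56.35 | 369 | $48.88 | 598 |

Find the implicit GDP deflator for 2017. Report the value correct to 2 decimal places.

Nominal GDP 2017 = 90.94·1177 + 71.94·1409 + 55.85·708 + 48.88·598 = 277171.88.
Real GDP 2017 (at 2004 prices) = 54.38·1177 + 38.55·1409 + 36.09·708 + 56.35·598 = 177571.23.
Deflator = Nominal/Real × 100 = 277171.88/177571.23 × 100 = 156.091.

156.09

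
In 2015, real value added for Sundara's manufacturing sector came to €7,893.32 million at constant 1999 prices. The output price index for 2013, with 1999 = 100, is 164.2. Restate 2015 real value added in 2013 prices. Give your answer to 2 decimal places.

Real value added in 2013 prices = Real value added in 1999 prices × (P_2013/P_1999) = 7893.32 × 1.642 = 12960.83.

€12,960.83 million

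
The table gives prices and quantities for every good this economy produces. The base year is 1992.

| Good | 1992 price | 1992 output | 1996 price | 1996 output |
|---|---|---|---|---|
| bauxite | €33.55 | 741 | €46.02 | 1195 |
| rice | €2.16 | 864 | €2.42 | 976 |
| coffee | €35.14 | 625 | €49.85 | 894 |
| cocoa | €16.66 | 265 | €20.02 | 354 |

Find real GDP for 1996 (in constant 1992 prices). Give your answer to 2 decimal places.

Real GDP 1996 = Σ (p_1992 × q_1996) = 33.55·1195 + 2.16·976 + 35.14·894 + 16.66·354 = 79513.21.

€79513.21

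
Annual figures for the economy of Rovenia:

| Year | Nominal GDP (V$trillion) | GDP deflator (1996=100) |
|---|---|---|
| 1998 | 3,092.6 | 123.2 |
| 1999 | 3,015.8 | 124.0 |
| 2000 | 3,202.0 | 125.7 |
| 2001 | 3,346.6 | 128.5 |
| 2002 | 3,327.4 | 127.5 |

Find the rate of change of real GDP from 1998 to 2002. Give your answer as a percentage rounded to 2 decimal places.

Real GDP 1998 = 3092.6/1.232 = 2510.23.
Real GDP 2002 = 3327.4/1.275 = 2609.73.
Change = 2609.73/2510.23 − 1 = 0.0396.

3.96%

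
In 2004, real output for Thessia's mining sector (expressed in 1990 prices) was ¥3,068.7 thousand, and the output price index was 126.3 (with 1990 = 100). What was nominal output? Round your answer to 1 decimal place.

Nominal output = Real × (output price index/100) = 3068.7 × 1.263 = 3875.77.

¥3,875.8 thousand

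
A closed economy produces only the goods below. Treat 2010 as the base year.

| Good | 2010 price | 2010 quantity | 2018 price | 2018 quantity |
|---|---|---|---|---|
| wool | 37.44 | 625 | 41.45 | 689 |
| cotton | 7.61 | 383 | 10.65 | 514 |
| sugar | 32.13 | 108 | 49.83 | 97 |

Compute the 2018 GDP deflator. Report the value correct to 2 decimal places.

118.41

Nominal GDP 2018 = 41.45·689 + 10.65·514 + 49.83·97 = 38866.66.
Real GDP 2018 (at 2010 prices) = 37.44·689 + 7.61·514 + 32.13·97 = 32824.31.
Deflator = Nominal/Real × 100 = 38866.66/32824.31 × 100 = 118.408.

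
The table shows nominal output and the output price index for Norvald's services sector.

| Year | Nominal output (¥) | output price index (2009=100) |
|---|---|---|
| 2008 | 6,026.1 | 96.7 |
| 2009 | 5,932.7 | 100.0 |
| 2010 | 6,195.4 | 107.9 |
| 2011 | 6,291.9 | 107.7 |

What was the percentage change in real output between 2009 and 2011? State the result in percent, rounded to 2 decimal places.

-1.53%

Real output 2009 = 5932.7/1.000 = 5932.70.
Real output 2011 = 6291.9/1.077 = 5842.06.
Change = 5842.06/5932.70 − 1 = -0.0153.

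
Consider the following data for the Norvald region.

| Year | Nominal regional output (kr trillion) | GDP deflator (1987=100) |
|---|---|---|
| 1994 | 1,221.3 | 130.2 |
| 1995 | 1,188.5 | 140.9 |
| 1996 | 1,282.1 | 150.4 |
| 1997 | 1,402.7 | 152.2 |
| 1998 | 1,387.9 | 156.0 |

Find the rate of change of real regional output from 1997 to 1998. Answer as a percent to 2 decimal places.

Real regional output 1997 = 1402.7/1.522 = 921.62.
Real regional output 1998 = 1387.9/1.560 = 889.68.
Change = 889.68/921.62 − 1 = -0.0347.

-3.47%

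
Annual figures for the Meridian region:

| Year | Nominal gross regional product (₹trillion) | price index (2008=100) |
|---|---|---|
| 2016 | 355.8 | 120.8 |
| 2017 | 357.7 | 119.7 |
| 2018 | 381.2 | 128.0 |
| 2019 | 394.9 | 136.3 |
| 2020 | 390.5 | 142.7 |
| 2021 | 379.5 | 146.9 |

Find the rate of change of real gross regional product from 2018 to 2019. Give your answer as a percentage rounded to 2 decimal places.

-2.71%

Real gross regional product 2018 = 381.2/1.280 = 297.81.
Real gross regional product 2019 = 394.9/1.363 = 289.73.
Change = 289.73/297.81 − 1 = -0.0271.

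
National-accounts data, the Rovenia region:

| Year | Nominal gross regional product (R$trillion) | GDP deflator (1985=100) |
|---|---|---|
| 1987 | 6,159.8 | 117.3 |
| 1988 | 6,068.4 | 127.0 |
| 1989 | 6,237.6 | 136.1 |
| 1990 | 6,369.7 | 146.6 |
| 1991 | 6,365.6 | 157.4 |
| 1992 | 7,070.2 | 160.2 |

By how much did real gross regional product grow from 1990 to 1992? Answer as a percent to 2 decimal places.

Real gross regional product 1990 = 6369.7/1.466 = 4344.95.
Real gross regional product 1992 = 7070.2/1.602 = 4413.36.
Change = 4413.36/4344.95 − 1 = 0.0157.

1.57%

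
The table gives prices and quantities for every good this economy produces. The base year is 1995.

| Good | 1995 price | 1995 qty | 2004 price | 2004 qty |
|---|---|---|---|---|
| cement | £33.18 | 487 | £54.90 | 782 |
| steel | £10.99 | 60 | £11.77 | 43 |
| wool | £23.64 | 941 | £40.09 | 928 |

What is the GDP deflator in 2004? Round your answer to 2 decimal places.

166.76

Nominal GDP 2004 = 54.90·782 + 11.77·43 + 40.09·928 = 80641.43.
Real GDP 2004 (at 1995 prices) = 33.18·782 + 10.99·43 + 23.64·928 = 48357.25.
Deflator = Nominal/Real × 100 = 80641.43/48357.25 × 100 = 166.762.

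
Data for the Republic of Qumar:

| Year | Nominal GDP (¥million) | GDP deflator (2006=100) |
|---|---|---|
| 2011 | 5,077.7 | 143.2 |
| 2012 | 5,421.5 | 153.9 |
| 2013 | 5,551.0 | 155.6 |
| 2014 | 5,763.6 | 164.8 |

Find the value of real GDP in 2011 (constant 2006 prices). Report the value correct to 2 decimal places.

Real GDP 2011 = 5077.7 / 1.432 = 3545.88.

¥3,545.88 million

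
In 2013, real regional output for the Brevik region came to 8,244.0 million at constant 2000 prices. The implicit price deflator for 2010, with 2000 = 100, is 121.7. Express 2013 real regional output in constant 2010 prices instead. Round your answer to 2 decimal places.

Real regional output in 2010 prices = Real regional output in 2000 prices × (P_2010/P_2000) = 8244.0 × 1.217 = 10032.95.

10,032.95 million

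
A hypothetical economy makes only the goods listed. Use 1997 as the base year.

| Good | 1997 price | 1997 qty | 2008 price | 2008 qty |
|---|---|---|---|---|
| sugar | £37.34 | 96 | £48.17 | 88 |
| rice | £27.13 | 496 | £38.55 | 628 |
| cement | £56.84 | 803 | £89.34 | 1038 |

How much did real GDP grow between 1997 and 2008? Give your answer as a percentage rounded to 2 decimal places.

26.55%

Real GDP 1997 = Nominal GDP 1997 = 37.34·96 + 27.13·496 + 56.84·803 = 62683.64.
Real GDP 2008 (at 1997 prices) = 37.34·88 + 27.13·628 + 56.84·1038 = 79323.48.
Real growth = 79323.48/62683.64 − 1 = 0.2655.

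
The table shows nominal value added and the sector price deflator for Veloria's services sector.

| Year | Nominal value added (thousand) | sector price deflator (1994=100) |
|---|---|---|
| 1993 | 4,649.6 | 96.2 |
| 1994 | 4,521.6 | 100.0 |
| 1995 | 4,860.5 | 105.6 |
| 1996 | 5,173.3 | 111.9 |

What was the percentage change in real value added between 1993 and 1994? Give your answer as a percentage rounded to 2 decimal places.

Real value added 1993 = 4649.6/0.962 = 4833.26.
Real value added 1994 = 4521.6/1.000 = 4521.60.
Change = 4521.60/4833.26 − 1 = -0.0645.

-6.45%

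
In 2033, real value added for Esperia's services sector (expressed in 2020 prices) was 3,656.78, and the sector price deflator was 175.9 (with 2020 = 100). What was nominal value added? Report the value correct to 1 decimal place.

Nominal value added = Real × (sector price deflator/100) = 3656.78 × 1.759 = 6432.28.

6,432.3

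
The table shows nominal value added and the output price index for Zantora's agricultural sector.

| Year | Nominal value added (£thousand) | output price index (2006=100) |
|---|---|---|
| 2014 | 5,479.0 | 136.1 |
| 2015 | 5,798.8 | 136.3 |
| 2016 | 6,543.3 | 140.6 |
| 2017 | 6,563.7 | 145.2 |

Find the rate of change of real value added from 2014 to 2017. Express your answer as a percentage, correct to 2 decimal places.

Real value added 2014 = 5479.0/1.361 = 4025.72.
Real value added 2017 = 6563.7/1.452 = 4520.45.
Change = 4520.45/4025.72 − 1 = 0.1229.

12.29%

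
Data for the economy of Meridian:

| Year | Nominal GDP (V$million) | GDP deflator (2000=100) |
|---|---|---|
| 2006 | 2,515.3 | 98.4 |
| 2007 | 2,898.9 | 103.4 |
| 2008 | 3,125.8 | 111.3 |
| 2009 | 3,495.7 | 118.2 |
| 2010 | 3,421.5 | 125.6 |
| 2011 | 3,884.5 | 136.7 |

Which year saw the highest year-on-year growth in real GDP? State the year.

2007

2007: real = 2898.9/1.034 = 2803.58; growth vs 2006 (2556.20) = 9.68%.
2008: real = 3125.8/1.113 = 2808.45; growth vs 2007 (2803.58) = 0.17%.
2009: real = 3495.7/1.182 = 2957.45; growth vs 2008 (2808.45) = 5.31%.
2010: real = 3421.5/1.256 = 2724.12; growth vs 2009 (2957.45) = -7.89%.
2011: real = 3884.5/1.367 = 2841.62; growth vs 2010 (2724.12) = 4.31%.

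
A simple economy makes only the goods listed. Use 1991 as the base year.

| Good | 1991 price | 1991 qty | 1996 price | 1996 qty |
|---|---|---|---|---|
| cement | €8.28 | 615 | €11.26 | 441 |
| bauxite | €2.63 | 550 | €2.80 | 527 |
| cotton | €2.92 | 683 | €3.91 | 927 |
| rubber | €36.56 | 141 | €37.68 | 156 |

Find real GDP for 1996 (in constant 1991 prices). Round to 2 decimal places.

€13447.69

Real GDP 1996 = Σ (p_1991 × q_1996) = 8.28·441 + 2.63·527 + 2.92·927 + 36.56·156 = 13447.69.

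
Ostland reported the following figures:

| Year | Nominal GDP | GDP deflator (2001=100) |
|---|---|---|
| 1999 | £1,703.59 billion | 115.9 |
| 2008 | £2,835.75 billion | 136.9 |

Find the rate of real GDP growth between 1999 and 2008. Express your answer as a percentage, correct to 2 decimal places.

Deflate each year: 1999 → 1703.59/1.159 = 1469.88; 2008 → 2835.75/1.369 = 2071.40.
So real GDP changed by 2071.40/1469.88 − 1 = 0.4092, i.e. 40.92%.

40.92%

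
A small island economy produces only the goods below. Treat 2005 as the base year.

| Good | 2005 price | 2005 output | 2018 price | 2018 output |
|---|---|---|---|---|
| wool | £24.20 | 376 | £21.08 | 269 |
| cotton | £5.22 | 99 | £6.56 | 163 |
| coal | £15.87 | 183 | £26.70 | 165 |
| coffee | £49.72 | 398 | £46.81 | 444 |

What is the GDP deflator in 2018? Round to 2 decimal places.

Nominal GDP 2018 = 21.08·269 + 6.56·163 + 26.70·165 + 46.81·444 = 31928.94.
Real GDP 2018 (at 2005 prices) = 24.20·269 + 5.22·163 + 15.87·165 + 49.72·444 = 32054.89.
Deflator = Nominal/Real × 100 = 31928.94/32054.89 × 100 = 99.607.

99.61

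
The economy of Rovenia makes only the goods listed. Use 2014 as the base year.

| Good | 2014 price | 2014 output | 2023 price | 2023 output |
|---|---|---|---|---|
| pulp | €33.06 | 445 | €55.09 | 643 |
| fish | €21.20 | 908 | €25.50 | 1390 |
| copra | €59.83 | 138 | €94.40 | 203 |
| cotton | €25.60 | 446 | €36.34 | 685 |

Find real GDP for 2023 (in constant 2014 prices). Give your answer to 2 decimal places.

€80407.07

Real GDP 2023 = Σ (p_2014 × q_2023) = 33.06·643 + 21.20·1390 + 59.83·203 + 25.60·685 = 80407.07.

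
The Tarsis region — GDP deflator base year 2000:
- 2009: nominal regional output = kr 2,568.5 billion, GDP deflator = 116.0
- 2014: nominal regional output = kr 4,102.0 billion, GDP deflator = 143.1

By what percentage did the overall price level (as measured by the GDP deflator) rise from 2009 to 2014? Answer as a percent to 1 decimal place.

23.4%

Price-level change = 143.1 / 116.0 − 1 = 0.2336.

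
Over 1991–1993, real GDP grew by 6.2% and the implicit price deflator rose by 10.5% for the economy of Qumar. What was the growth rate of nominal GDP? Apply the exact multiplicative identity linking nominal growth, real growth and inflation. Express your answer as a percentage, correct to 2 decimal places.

(1 + g_nom) = (1 + g_real)(1 + π) = 1.0620 × 1.1050 = 1.17351.

17.35%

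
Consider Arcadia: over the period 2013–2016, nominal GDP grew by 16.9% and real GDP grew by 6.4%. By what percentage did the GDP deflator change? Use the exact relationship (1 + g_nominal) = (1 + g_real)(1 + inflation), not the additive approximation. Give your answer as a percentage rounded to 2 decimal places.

9.87%

(1 + g_nom) = (1 + g_real)(1 + π), so π = 1.1690 / 1.0640 − 1 = 0.09868.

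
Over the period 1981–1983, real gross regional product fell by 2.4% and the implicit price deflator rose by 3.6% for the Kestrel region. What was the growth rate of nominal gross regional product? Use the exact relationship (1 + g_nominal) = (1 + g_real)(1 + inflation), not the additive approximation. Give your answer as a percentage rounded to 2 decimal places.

1.11%

(1 + g_nom) = (1 + g_real)(1 + π) = 0.9760 × 1.0360 = 1.01114.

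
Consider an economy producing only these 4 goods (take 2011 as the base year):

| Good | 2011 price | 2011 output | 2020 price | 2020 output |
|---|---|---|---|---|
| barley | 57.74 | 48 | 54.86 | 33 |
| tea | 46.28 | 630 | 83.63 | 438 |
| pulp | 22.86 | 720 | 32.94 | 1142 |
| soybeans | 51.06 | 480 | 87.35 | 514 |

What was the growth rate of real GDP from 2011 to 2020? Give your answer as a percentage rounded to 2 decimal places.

Real GDP 2011 = Nominal GDP 2011 = 57.74·48 + 46.28·630 + 22.86·720 + 51.06·480 = 72895.92.
Real GDP 2020 (at 2011 prices) = 57.74·33 + 46.28·438 + 22.86·1142 + 51.06·514 = 74527.02.
Real growth = 74527.02/72895.92 − 1 = 0.0224.

2.24%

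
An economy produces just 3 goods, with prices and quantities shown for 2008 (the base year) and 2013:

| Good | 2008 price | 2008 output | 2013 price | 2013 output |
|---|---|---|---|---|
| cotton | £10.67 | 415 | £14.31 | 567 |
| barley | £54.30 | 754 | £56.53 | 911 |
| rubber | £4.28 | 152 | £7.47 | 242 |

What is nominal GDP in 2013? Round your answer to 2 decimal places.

Nominal GDP 2013 = Σ (p_2013 × q_2013) = 14.31·567 + 56.53·911 + 7.47·242 = 61420.34.

£61420.34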